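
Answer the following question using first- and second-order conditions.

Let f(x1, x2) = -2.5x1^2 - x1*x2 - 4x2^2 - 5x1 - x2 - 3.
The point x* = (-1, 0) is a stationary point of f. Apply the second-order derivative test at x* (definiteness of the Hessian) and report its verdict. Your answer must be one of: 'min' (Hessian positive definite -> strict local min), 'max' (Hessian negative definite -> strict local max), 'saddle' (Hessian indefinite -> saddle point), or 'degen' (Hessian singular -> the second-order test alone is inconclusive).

Compute the Hessian H = grad^2 f:
  H = [[-5, -1], [-1, -8]]
Verify stationarity: grad f(x*) = H x* + g = (0, 0).
Eigenvalues of H: -8.3028, -4.6972.
Both eigenvalues < 0, so H is negative definite -> x* is a strict local max.

max


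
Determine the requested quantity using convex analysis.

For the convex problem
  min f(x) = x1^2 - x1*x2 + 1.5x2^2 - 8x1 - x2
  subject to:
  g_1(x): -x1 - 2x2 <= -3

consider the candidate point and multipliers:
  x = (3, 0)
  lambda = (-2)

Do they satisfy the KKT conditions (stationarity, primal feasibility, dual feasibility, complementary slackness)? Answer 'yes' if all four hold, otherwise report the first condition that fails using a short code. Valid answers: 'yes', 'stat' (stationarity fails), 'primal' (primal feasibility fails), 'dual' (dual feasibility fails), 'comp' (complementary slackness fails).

Gradient of f: grad f(x) = Q x + c = (-2, -4)
Constraint values g_i(x) = a_i^T x - b_i:
  g_1((3, 0)) = 0
Stationarity residual: grad f(x) + sum_i lambda_i a_i = (0, 0)
  -> stationarity OK
Primal feasibility (all g_i <= 0): OK
Dual feasibility (all lambda_i >= 0): FAILS
Complementary slackness (lambda_i * g_i(x) = 0 for all i): OK

Verdict: the first failing condition is dual_feasibility -> dual.

dual


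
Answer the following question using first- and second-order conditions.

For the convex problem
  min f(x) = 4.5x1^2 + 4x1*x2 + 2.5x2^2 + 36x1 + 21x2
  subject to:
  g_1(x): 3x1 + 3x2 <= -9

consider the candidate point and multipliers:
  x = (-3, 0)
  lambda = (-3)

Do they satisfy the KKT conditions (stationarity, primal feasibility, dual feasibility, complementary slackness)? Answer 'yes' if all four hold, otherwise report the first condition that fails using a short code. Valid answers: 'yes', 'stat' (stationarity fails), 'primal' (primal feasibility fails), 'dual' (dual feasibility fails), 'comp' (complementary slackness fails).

Gradient of f: grad f(x) = Q x + c = (9, 9)
Constraint values g_i(x) = a_i^T x - b_i:
  g_1((-3, 0)) = 0
Stationarity residual: grad f(x) + sum_i lambda_i a_i = (0, 0)
  -> stationarity OK
Primal feasibility (all g_i <= 0): OK
Dual feasibility (all lambda_i >= 0): FAILS
Complementary slackness (lambda_i * g_i(x) = 0 for all i): OK

Verdict: the first failing condition is dual_feasibility -> dual.

dual


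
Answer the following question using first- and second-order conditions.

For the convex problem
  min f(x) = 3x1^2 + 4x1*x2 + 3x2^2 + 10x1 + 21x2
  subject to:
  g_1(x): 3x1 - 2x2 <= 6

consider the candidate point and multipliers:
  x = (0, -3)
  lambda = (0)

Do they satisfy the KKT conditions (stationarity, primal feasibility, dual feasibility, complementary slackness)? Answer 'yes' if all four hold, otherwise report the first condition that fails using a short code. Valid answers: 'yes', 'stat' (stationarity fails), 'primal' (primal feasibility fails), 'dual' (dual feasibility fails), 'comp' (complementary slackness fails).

Gradient of f: grad f(x) = Q x + c = (-2, 3)
Constraint values g_i(x) = a_i^T x - b_i:
  g_1((0, -3)) = 0
Stationarity residual: grad f(x) + sum_i lambda_i a_i = (-2, 3)
  -> stationarity FAILS
Primal feasibility (all g_i <= 0): OK
Dual feasibility (all lambda_i >= 0): OK
Complementary slackness (lambda_i * g_i(x) = 0 for all i): OK

Verdict: the first failing condition is stationarity -> stat.

stat


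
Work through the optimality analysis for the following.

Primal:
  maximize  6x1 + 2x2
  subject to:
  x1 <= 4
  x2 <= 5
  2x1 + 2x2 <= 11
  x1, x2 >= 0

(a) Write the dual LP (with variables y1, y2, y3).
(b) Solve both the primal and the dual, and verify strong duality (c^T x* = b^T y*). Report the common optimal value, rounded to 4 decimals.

The standard primal-dual pair for 'max c^T x s.t. A x <= b, x >= 0' is:
  Dual:  min b^T y  s.t.  A^T y >= c,  y >= 0.

So the dual LP is:
  minimize  4y1 + 5y2 + 11y3
  subject to:
    y1 + 2y3 >= 6
    y2 + 2y3 >= 2
    y1, y2, y3 >= 0

Solving the primal: x* = (4, 1.5).
  primal value c^T x* = 27.
Solving the dual: y* = (4, 0, 1).
  dual value b^T y* = 27.
Strong duality: c^T x* = b^T y*. Confirmed.

27


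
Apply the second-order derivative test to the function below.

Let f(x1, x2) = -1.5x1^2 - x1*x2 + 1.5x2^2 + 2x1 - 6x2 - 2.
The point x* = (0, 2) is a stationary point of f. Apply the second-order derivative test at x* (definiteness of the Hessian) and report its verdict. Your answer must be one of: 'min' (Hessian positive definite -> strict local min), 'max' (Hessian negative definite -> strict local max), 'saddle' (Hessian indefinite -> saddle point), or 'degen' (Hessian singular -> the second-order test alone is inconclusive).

Compute the Hessian H = grad^2 f:
  H = [[-3, -1], [-1, 3]]
Verify stationarity: grad f(x*) = H x* + g = (0, 0).
Eigenvalues of H: -3.1623, 3.1623.
Eigenvalues have mixed signs, so H is indefinite -> x* is a saddle point.

saddle


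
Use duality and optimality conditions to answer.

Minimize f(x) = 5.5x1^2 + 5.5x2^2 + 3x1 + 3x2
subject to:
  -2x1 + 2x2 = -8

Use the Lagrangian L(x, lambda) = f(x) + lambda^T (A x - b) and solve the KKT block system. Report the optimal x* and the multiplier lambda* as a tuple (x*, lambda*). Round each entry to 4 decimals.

Form the Lagrangian:
  L(x, lambda) = (1/2) x^T Q x + c^T x + lambda^T (A x - b)
Stationarity (grad_x L = 0): Q x + c + A^T lambda = 0.
Primal feasibility: A x = b.

This gives the KKT block system:
  [ Q   A^T ] [ x     ]   [-c ]
  [ A    0  ] [ lambda ] = [ b ]

Solving the linear system:
  x*      = (1.7273, -2.2727)
  lambda* = (11)
  f(x*)   = 43.1818

x* = (1.7273, -2.2727), lambda* = (11)


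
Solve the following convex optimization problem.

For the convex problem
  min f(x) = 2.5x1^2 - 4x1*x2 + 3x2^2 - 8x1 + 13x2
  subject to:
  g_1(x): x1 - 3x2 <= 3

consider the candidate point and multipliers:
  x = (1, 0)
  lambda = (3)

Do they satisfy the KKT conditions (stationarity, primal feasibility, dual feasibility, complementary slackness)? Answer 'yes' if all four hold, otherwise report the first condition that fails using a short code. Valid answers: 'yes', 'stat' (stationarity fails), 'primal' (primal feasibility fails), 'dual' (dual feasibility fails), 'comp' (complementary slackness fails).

Gradient of f: grad f(x) = Q x + c = (-3, 9)
Constraint values g_i(x) = a_i^T x - b_i:
  g_1((1, 0)) = -2
Stationarity residual: grad f(x) + sum_i lambda_i a_i = (0, 0)
  -> stationarity OK
Primal feasibility (all g_i <= 0): OK
Dual feasibility (all lambda_i >= 0): OK
Complementary slackness (lambda_i * g_i(x) = 0 for all i): FAILS

Verdict: the first failing condition is complementary_slackness -> comp.

comp


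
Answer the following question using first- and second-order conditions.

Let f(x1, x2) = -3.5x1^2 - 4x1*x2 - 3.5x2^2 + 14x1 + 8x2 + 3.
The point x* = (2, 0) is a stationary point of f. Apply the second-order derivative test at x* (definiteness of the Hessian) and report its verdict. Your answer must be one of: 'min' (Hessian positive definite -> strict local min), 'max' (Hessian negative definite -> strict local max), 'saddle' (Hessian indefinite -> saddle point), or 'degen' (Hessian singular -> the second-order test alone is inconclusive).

Compute the Hessian H = grad^2 f:
  H = [[-7, -4], [-4, -7]]
Verify stationarity: grad f(x*) = H x* + g = (0, 0).
Eigenvalues of H: -11, -3.
Both eigenvalues < 0, so H is negative definite -> x* is a strict local max.

max


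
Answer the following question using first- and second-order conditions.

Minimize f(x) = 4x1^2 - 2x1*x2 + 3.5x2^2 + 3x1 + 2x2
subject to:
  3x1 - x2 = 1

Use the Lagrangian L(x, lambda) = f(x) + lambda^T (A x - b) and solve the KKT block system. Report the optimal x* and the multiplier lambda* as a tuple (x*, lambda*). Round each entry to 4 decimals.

Form the Lagrangian:
  L(x, lambda) = (1/2) x^T Q x + c^T x + lambda^T (A x - b)
Stationarity (grad_x L = 0): Q x + c + A^T lambda = 0.
Primal feasibility: A x = b.

This gives the KKT block system:
  [ Q   A^T ] [ x     ]   [-c ]
  [ A    0  ] [ lambda ] = [ b ]

Solving the linear system:
  x*      = (0.1695, -0.4915)
  lambda* = (-1.7797)
  f(x*)   = 0.6525

x* = (0.1695, -0.4915), lambda* = (-1.7797)


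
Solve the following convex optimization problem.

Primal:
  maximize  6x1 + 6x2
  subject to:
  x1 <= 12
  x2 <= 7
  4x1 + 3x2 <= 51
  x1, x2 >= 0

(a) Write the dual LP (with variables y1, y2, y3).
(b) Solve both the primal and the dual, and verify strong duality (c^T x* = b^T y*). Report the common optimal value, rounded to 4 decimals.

The standard primal-dual pair for 'max c^T x s.t. A x <= b, x >= 0' is:
  Dual:  min b^T y  s.t.  A^T y >= c,  y >= 0.

So the dual LP is:
  minimize  12y1 + 7y2 + 51y3
  subject to:
    y1 + 4y3 >= 6
    y2 + 3y3 >= 6
    y1, y2, y3 >= 0

Solving the primal: x* = (7.5, 7).
  primal value c^T x* = 87.
Solving the dual: y* = (0, 1.5, 1.5).
  dual value b^T y* = 87.
Strong duality: c^T x* = b^T y*. Confirmed.

87


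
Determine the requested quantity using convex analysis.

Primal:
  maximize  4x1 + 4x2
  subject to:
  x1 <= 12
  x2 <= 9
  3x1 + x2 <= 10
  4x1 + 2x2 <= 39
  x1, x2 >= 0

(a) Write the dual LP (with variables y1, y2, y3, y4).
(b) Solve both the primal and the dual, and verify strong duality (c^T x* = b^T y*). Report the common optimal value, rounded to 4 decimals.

The standard primal-dual pair for 'max c^T x s.t. A x <= b, x >= 0' is:
  Dual:  min b^T y  s.t.  A^T y >= c,  y >= 0.

So the dual LP is:
  minimize  12y1 + 9y2 + 10y3 + 39y4
  subject to:
    y1 + 3y3 + 4y4 >= 4
    y2 + y3 + 2y4 >= 4
    y1, y2, y3, y4 >= 0

Solving the primal: x* = (0.3333, 9).
  primal value c^T x* = 37.3333.
Solving the dual: y* = (0, 2.6667, 1.3333, 0).
  dual value b^T y* = 37.3333.
Strong duality: c^T x* = b^T y*. Confirmed.

37.3333


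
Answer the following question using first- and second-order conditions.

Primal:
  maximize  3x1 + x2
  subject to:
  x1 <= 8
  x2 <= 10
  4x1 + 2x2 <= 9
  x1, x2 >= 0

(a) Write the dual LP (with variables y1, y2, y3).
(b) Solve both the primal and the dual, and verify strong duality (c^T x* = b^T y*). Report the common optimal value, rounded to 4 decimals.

The standard primal-dual pair for 'max c^T x s.t. A x <= b, x >= 0' is:
  Dual:  min b^T y  s.t.  A^T y >= c,  y >= 0.

So the dual LP is:
  minimize  8y1 + 10y2 + 9y3
  subject to:
    y1 + 4y3 >= 3
    y2 + 2y3 >= 1
    y1, y2, y3 >= 0

Solving the primal: x* = (2.25, 0).
  primal value c^T x* = 6.75.
Solving the dual: y* = (0, 0, 0.75).
  dual value b^T y* = 6.75.
Strong duality: c^T x* = b^T y*. Confirmed.

6.75


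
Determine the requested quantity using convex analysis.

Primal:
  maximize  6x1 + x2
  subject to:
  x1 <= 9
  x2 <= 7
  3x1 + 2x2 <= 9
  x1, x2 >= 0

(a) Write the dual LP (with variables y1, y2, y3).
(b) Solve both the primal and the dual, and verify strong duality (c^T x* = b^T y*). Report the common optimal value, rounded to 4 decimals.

The standard primal-dual pair for 'max c^T x s.t. A x <= b, x >= 0' is:
  Dual:  min b^T y  s.t.  A^T y >= c,  y >= 0.

So the dual LP is:
  minimize  9y1 + 7y2 + 9y3
  subject to:
    y1 + 3y3 >= 6
    y2 + 2y3 >= 1
    y1, y2, y3 >= 0

Solving the primal: x* = (3, 0).
  primal value c^T x* = 18.
Solving the dual: y* = (0, 0, 2).
  dual value b^T y* = 18.
Strong duality: c^T x* = b^T y*. Confirmed.

18


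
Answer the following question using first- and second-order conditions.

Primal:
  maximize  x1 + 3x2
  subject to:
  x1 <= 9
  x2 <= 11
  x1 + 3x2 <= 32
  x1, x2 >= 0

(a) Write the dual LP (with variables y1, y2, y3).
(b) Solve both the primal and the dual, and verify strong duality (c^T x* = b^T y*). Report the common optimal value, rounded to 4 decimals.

The standard primal-dual pair for 'max c^T x s.t. A x <= b, x >= 0' is:
  Dual:  min b^T y  s.t.  A^T y >= c,  y >= 0.

So the dual LP is:
  minimize  9y1 + 11y2 + 32y3
  subject to:
    y1 + y3 >= 1
    y2 + 3y3 >= 3
    y1, y2, y3 >= 0

Solving the primal: x* = (0, 10.6667).
  primal value c^T x* = 32.
Solving the dual: y* = (0, 0, 1).
  dual value b^T y* = 32.
Strong duality: c^T x* = b^T y*. Confirmed.

32


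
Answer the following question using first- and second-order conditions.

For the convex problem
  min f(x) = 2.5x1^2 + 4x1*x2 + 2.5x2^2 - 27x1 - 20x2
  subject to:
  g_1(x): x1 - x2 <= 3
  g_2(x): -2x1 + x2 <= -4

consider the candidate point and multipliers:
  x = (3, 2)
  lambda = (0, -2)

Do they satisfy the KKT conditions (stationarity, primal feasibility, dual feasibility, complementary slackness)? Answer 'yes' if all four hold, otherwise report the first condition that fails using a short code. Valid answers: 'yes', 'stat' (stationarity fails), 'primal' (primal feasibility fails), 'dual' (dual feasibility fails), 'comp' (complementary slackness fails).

Gradient of f: grad f(x) = Q x + c = (-4, 2)
Constraint values g_i(x) = a_i^T x - b_i:
  g_1((3, 2)) = -2
  g_2((3, 2)) = 0
Stationarity residual: grad f(x) + sum_i lambda_i a_i = (0, 0)
  -> stationarity OK
Primal feasibility (all g_i <= 0): OK
Dual feasibility (all lambda_i >= 0): FAILS
Complementary slackness (lambda_i * g_i(x) = 0 for all i): OK

Verdict: the first failing condition is dual_feasibility -> dual.

dual


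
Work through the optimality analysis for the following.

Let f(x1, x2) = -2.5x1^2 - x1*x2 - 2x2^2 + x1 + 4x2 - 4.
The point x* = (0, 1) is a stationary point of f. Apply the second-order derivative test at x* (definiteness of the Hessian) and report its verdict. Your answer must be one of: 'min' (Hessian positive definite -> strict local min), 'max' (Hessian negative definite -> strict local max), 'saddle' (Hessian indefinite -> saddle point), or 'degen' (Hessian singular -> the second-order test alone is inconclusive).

Compute the Hessian H = grad^2 f:
  H = [[-5, -1], [-1, -4]]
Verify stationarity: grad f(x*) = H x* + g = (0, 0).
Eigenvalues of H: -5.618, -3.382.
Both eigenvalues < 0, so H is negative definite -> x* is a strict local max.

max


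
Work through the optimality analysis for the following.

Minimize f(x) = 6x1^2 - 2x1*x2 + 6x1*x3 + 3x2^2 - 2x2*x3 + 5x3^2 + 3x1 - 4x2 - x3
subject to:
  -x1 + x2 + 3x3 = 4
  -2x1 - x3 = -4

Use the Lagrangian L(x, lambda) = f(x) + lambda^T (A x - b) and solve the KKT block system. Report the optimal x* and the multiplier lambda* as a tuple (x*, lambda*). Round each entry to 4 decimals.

Form the Lagrangian:
  L(x, lambda) = (1/2) x^T Q x + c^T x + lambda^T (A x - b)
Stationarity (grad_x L = 0): Q x + c + A^T lambda = 0.
Primal feasibility: A x = b.

This gives the KKT block system:
  [ Q   A^T ] [ x     ]   [-c ]
  [ A    0  ] [ lambda ] = [ b ]

Solving the linear system:
  x*      = (1.3914, 1.74, 1.2171)
  lambda* = (-1.2229, 12.3714)
  f(x*)   = 25.1871

x* = (1.3914, 1.74, 1.2171), lambda* = (-1.2229, 12.3714)


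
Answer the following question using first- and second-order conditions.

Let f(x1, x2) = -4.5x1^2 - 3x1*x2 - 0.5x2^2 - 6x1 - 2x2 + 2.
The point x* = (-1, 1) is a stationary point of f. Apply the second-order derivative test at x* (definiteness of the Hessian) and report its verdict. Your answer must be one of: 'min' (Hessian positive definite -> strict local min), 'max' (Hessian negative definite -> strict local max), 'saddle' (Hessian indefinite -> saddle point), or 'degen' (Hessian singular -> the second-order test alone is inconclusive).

Compute the Hessian H = grad^2 f:
  H = [[-9, -3], [-3, -1]]
Verify stationarity: grad f(x*) = H x* + g = (0, 0).
Eigenvalues of H: -10, 0.
H has a zero eigenvalue (singular; negative semidefinite but not definite), so H is neither positive definite, negative definite, nor indefinite. The second-order test alone is inconclusive -> degen.
(Indeed, f is constant along the null direction of H through x*, so x* is not a strict local extremum.)

degen


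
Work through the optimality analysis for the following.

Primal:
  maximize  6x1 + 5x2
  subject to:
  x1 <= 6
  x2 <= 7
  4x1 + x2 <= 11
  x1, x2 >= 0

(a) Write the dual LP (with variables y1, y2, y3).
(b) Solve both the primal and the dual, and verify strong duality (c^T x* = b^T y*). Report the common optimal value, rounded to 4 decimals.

The standard primal-dual pair for 'max c^T x s.t. A x <= b, x >= 0' is:
  Dual:  min b^T y  s.t.  A^T y >= c,  y >= 0.

So the dual LP is:
  minimize  6y1 + 7y2 + 11y3
  subject to:
    y1 + 4y3 >= 6
    y2 + y3 >= 5
    y1, y2, y3 >= 0

Solving the primal: x* = (1, 7).
  primal value c^T x* = 41.
Solving the dual: y* = (0, 3.5, 1.5).
  dual value b^T y* = 41.
Strong duality: c^T x* = b^T y*. Confirmed.

41


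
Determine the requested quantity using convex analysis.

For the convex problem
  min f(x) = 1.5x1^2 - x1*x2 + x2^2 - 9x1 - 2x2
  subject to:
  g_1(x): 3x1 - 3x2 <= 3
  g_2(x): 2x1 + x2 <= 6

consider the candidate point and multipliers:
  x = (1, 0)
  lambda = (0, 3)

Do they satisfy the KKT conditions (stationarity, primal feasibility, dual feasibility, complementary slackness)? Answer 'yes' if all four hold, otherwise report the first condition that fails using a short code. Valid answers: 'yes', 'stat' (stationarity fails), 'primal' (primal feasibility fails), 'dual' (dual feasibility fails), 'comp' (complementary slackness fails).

Gradient of f: grad f(x) = Q x + c = (-6, -3)
Constraint values g_i(x) = a_i^T x - b_i:
  g_1((1, 0)) = 0
  g_2((1, 0)) = -4
Stationarity residual: grad f(x) + sum_i lambda_i a_i = (0, 0)
  -> stationarity OK
Primal feasibility (all g_i <= 0): OK
Dual feasibility (all lambda_i >= 0): OK
Complementary slackness (lambda_i * g_i(x) = 0 for all i): FAILS

Verdict: the first failing condition is complementary_slackness -> comp.

comp


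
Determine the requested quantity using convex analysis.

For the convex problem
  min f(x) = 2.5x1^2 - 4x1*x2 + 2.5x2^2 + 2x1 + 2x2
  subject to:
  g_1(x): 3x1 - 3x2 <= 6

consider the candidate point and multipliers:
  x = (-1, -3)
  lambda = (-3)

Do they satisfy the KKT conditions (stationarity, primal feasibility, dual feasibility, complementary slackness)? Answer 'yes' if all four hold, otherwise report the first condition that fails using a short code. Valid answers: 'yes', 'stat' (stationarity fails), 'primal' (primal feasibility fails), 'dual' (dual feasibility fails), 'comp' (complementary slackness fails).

Gradient of f: grad f(x) = Q x + c = (9, -9)
Constraint values g_i(x) = a_i^T x - b_i:
  g_1((-1, -3)) = 0
Stationarity residual: grad f(x) + sum_i lambda_i a_i = (0, 0)
  -> stationarity OK
Primal feasibility (all g_i <= 0): OK
Dual feasibility (all lambda_i >= 0): FAILS
Complementary slackness (lambda_i * g_i(x) = 0 for all i): OK

Verdict: the first failing condition is dual_feasibility -> dual.

dual


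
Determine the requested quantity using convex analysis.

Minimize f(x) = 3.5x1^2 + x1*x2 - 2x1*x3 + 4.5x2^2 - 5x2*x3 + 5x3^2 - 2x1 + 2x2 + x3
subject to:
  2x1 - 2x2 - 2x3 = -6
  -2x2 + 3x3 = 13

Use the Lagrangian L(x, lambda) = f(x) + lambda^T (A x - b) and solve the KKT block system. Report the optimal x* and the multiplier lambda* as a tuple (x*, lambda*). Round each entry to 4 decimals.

Form the Lagrangian:
  L(x, lambda) = (1/2) x^T Q x + c^T x + lambda^T (A x - b)
Stationarity (grad_x L = 0): Q x + c + A^T lambda = 0.
Primal feasibility: A x = b.

This gives the KKT block system:
  [ Q   A^T ] [ x     ]   [-c ]
  [ A    0  ] [ lambda ] = [ b ]

Solving the linear system:
  x*      = (0.854, -0.2876, 4.1416)
  lambda* = (2.2965, -12.5177)
  f(x*)   = 89.1836

x* = (0.854, -0.2876, 4.1416), lambda* = (2.2965, -12.5177)


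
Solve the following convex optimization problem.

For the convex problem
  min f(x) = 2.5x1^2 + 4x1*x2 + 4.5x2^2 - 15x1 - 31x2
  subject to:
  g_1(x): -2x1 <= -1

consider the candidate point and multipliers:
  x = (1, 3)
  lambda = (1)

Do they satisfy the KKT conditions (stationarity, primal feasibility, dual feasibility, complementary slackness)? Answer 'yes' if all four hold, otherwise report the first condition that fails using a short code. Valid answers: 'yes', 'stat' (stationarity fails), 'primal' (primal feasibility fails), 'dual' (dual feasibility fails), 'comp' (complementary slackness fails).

Gradient of f: grad f(x) = Q x + c = (2, 0)
Constraint values g_i(x) = a_i^T x - b_i:
  g_1((1, 3)) = -1
Stationarity residual: grad f(x) + sum_i lambda_i a_i = (0, 0)
  -> stationarity OK
Primal feasibility (all g_i <= 0): OK
Dual feasibility (all lambda_i >= 0): OK
Complementary slackness (lambda_i * g_i(x) = 0 for all i): FAILS

Verdict: the first failing condition is complementary_slackness -> comp.

comp


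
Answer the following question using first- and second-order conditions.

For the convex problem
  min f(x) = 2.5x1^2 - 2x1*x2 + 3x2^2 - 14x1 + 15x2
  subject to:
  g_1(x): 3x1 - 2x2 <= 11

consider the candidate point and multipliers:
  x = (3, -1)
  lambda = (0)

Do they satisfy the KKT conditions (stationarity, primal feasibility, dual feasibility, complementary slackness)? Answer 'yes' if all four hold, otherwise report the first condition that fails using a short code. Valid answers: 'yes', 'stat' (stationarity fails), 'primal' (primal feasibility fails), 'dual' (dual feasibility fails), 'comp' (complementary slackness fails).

Gradient of f: grad f(x) = Q x + c = (3, 3)
Constraint values g_i(x) = a_i^T x - b_i:
  g_1((3, -1)) = 0
Stationarity residual: grad f(x) + sum_i lambda_i a_i = (3, 3)
  -> stationarity FAILS
Primal feasibility (all g_i <= 0): OK
Dual feasibility (all lambda_i >= 0): OK
Complementary slackness (lambda_i * g_i(x) = 0 for all i): OK

Verdict: the first failing condition is stationarity -> stat.

stat


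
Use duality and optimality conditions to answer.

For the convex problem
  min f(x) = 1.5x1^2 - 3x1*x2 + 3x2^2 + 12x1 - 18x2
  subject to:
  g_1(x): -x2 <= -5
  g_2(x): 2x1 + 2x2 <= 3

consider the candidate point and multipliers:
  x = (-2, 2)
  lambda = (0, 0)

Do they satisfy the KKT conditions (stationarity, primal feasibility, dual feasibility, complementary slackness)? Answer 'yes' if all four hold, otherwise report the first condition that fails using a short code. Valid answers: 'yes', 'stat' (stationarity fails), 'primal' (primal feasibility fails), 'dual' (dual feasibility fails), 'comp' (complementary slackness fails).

Gradient of f: grad f(x) = Q x + c = (0, 0)
Constraint values g_i(x) = a_i^T x - b_i:
  g_1((-2, 2)) = 3
  g_2((-2, 2)) = -3
Stationarity residual: grad f(x) + sum_i lambda_i a_i = (0, 0)
  -> stationarity OK
Primal feasibility (all g_i <= 0): FAILS
Dual feasibility (all lambda_i >= 0): OK
Complementary slackness (lambda_i * g_i(x) = 0 for all i): OK

Verdict: the first failing condition is primal_feasibility -> primal.

primal


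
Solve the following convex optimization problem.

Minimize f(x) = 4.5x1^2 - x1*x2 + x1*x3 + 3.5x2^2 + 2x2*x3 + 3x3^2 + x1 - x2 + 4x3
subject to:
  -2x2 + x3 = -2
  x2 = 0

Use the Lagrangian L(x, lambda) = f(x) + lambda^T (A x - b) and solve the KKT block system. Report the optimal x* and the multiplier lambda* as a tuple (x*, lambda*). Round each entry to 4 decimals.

Form the Lagrangian:
  L(x, lambda) = (1/2) x^T Q x + c^T x + lambda^T (A x - b)
Stationarity (grad_x L = 0): Q x + c + A^T lambda = 0.
Primal feasibility: A x = b.

This gives the KKT block system:
  [ Q   A^T ] [ x     ]   [-c ]
  [ A    0  ] [ lambda ] = [ b ]

Solving the linear system:
  x*      = (0.1111, 0, -2)
  lambda* = (7.8889, 20.8889)
  f(x*)   = 3.9444

x* = (0.1111, 0, -2), lambda* = (7.8889, 20.8889)


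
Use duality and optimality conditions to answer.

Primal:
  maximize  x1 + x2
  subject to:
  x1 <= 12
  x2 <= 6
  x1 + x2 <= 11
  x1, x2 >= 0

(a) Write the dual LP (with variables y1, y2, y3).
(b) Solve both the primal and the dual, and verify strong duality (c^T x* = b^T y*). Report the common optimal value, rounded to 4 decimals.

The standard primal-dual pair for 'max c^T x s.t. A x <= b, x >= 0' is:
  Dual:  min b^T y  s.t.  A^T y >= c,  y >= 0.

So the dual LP is:
  minimize  12y1 + 6y2 + 11y3
  subject to:
    y1 + y3 >= 1
    y2 + y3 >= 1
    y1, y2, y3 >= 0

Solving the primal: x* = (11, 0).
  primal value c^T x* = 11.
Solving the dual: y* = (0, 0, 1).
  dual value b^T y* = 11.
Strong duality: c^T x* = b^T y*. Confirmed.

11


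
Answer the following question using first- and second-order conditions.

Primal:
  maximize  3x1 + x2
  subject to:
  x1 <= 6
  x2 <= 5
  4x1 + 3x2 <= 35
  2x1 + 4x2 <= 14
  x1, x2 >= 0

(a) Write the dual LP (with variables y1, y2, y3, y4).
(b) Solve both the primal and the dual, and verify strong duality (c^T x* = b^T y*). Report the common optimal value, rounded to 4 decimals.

The standard primal-dual pair for 'max c^T x s.t. A x <= b, x >= 0' is:
  Dual:  min b^T y  s.t.  A^T y >= c,  y >= 0.

So the dual LP is:
  minimize  6y1 + 5y2 + 35y3 + 14y4
  subject to:
    y1 + 4y3 + 2y4 >= 3
    y2 + 3y3 + 4y4 >= 1
    y1, y2, y3, y4 >= 0

Solving the primal: x* = (6, 0.5).
  primal value c^T x* = 18.5.
Solving the dual: y* = (2.5, 0, 0, 0.25).
  dual value b^T y* = 18.5.
Strong duality: c^T x* = b^T y*. Confirmed.

18.5


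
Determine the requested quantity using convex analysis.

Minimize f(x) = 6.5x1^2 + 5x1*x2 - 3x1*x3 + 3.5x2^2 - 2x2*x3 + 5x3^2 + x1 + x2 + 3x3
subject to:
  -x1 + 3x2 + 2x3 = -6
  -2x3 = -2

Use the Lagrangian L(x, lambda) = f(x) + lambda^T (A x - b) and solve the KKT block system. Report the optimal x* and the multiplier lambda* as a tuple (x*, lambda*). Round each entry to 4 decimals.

Form the Lagrangian:
  L(x, lambda) = (1/2) x^T Q x + c^T x + lambda^T (A x - b)
Stationarity (grad_x L = 0): Q x + c + A^T lambda = 0.
Primal feasibility: A x = b.

This gives the KKT block system:
  [ Q   A^T ] [ x     ]   [-c ]
  [ A    0  ] [ lambda ] = [ b ]

Solving the linear system:
  x*      = (1.2792, -2.2403, 1)
  lambda* = (3.4286, 10.25)
  f(x*)   = 21.5552

x* = (1.2792, -2.2403, 1), lambda* = (3.4286, 10.25)


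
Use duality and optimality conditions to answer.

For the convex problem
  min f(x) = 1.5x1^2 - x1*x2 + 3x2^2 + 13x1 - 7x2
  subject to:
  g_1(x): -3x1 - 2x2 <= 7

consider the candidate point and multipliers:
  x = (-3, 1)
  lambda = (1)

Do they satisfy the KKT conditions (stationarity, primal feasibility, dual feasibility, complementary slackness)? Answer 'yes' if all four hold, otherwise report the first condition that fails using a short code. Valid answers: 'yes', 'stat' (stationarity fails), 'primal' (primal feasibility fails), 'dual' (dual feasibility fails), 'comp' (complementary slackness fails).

Gradient of f: grad f(x) = Q x + c = (3, 2)
Constraint values g_i(x) = a_i^T x - b_i:
  g_1((-3, 1)) = 0
Stationarity residual: grad f(x) + sum_i lambda_i a_i = (0, 0)
  -> stationarity OK
Primal feasibility (all g_i <= 0): OK
Dual feasibility (all lambda_i >= 0): OK
Complementary slackness (lambda_i * g_i(x) = 0 for all i): OK

Verdict: yes, KKT holds.

yes


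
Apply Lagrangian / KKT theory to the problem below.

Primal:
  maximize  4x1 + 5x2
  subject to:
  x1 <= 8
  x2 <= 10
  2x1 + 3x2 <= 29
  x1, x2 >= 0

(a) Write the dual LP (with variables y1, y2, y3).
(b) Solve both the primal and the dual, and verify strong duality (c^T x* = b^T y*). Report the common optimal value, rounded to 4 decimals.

The standard primal-dual pair for 'max c^T x s.t. A x <= b, x >= 0' is:
  Dual:  min b^T y  s.t.  A^T y >= c,  y >= 0.

So the dual LP is:
  minimize  8y1 + 10y2 + 29y3
  subject to:
    y1 + 2y3 >= 4
    y2 + 3y3 >= 5
    y1, y2, y3 >= 0

Solving the primal: x* = (8, 4.3333).
  primal value c^T x* = 53.6667.
Solving the dual: y* = (0.6667, 0, 1.6667).
  dual value b^T y* = 53.6667.
Strong duality: c^T x* = b^T y*. Confirmed.

53.6667


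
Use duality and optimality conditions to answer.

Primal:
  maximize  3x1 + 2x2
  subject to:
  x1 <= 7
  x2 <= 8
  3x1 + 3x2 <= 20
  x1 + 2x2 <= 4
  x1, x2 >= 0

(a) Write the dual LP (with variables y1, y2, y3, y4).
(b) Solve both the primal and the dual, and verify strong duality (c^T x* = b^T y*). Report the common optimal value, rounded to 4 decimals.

The standard primal-dual pair for 'max c^T x s.t. A x <= b, x >= 0' is:
  Dual:  min b^T y  s.t.  A^T y >= c,  y >= 0.

So the dual LP is:
  minimize  7y1 + 8y2 + 20y3 + 4y4
  subject to:
    y1 + 3y3 + y4 >= 3
    y2 + 3y3 + 2y4 >= 2
    y1, y2, y3, y4 >= 0

Solving the primal: x* = (4, 0).
  primal value c^T x* = 12.
Solving the dual: y* = (0, 0, 0, 3).
  dual value b^T y* = 12.
Strong duality: c^T x* = b^T y*. Confirmed.

12


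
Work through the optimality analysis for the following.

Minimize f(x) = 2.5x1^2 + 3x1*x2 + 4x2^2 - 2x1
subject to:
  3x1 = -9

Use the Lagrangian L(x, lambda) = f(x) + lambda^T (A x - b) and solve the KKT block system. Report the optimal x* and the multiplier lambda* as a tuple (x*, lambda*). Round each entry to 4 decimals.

Form the Lagrangian:
  L(x, lambda) = (1/2) x^T Q x + c^T x + lambda^T (A x - b)
Stationarity (grad_x L = 0): Q x + c + A^T lambda = 0.
Primal feasibility: A x = b.

This gives the KKT block system:
  [ Q   A^T ] [ x     ]   [-c ]
  [ A    0  ] [ lambda ] = [ b ]

Solving the linear system:
  x*      = (-3, 1.125)
  lambda* = (4.5417)
  f(x*)   = 23.4375

x* = (-3, 1.125), lambda* = (4.5417)


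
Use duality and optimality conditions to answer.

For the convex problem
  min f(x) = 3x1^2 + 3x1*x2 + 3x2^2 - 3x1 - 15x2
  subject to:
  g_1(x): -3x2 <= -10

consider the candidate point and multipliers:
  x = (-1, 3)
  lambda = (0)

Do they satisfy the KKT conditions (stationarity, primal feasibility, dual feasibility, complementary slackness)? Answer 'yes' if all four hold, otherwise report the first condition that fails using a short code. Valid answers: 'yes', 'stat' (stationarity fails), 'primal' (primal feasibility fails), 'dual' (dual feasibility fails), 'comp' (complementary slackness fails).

Gradient of f: grad f(x) = Q x + c = (0, 0)
Constraint values g_i(x) = a_i^T x - b_i:
  g_1((-1, 3)) = 1
Stationarity residual: grad f(x) + sum_i lambda_i a_i = (0, 0)
  -> stationarity OK
Primal feasibility (all g_i <= 0): FAILS
Dual feasibility (all lambda_i >= 0): OK
Complementary slackness (lambda_i * g_i(x) = 0 for all i): OK

Verdict: the first failing condition is primal_feasibility -> primal.

primal


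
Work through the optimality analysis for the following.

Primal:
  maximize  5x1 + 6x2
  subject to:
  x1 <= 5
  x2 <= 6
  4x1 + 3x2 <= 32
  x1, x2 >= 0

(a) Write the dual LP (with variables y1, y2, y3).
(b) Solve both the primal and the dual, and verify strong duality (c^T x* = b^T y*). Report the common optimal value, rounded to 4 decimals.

The standard primal-dual pair for 'max c^T x s.t. A x <= b, x >= 0' is:
  Dual:  min b^T y  s.t.  A^T y >= c,  y >= 0.

So the dual LP is:
  minimize  5y1 + 6y2 + 32y3
  subject to:
    y1 + 4y3 >= 5
    y2 + 3y3 >= 6
    y1, y2, y3 >= 0

Solving the primal: x* = (3.5, 6).
  primal value c^T x* = 53.5.
Solving the dual: y* = (0, 2.25, 1.25).
  dual value b^T y* = 53.5.
Strong duality: c^T x* = b^T y*. Confirmed.

53.5


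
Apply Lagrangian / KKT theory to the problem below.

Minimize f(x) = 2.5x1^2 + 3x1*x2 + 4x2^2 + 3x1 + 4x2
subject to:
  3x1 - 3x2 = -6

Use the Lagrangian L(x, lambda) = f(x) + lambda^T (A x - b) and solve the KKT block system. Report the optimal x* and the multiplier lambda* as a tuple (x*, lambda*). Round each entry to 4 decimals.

Form the Lagrangian:
  L(x, lambda) = (1/2) x^T Q x + c^T x + lambda^T (A x - b)
Stationarity (grad_x L = 0): Q x + c + A^T lambda = 0.
Primal feasibility: A x = b.

This gives the KKT block system:
  [ Q   A^T ] [ x     ]   [-c ]
  [ A    0  ] [ lambda ] = [ b ]

Solving the linear system:
  x*      = (-1.5263, 0.4737)
  lambda* = (1.0702)
  f(x*)   = 1.8684

x* = (-1.5263, 0.4737), lambda* = (1.0702)


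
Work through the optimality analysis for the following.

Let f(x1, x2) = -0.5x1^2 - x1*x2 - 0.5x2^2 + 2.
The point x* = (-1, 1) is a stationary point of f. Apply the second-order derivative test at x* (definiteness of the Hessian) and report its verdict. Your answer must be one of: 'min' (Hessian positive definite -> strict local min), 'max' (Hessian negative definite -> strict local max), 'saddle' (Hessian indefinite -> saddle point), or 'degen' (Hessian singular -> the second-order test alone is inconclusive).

Compute the Hessian H = grad^2 f:
  H = [[-1, -1], [-1, -1]]
Verify stationarity: grad f(x*) = H x* + g = (0, 0).
Eigenvalues of H: -2, 0.
H has a zero eigenvalue (singular; negative semidefinite but not definite), so H is neither positive definite, negative definite, nor indefinite. The second-order test alone is inconclusive -> degen.
(Indeed, f is constant along the null direction of H through x*, so x* is not a strict local extremum.)

degen


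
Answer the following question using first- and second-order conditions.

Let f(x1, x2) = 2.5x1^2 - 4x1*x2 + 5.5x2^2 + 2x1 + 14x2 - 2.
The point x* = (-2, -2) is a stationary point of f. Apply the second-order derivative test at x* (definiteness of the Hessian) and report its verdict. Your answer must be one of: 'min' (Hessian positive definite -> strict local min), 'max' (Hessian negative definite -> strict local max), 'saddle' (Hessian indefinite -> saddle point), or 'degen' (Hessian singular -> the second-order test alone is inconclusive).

Compute the Hessian H = grad^2 f:
  H = [[5, -4], [-4, 11]]
Verify stationarity: grad f(x*) = H x* + g = (0, 0).
Eigenvalues of H: 3, 13.
Both eigenvalues > 0, so H is positive definite -> x* is a strict local min.

min


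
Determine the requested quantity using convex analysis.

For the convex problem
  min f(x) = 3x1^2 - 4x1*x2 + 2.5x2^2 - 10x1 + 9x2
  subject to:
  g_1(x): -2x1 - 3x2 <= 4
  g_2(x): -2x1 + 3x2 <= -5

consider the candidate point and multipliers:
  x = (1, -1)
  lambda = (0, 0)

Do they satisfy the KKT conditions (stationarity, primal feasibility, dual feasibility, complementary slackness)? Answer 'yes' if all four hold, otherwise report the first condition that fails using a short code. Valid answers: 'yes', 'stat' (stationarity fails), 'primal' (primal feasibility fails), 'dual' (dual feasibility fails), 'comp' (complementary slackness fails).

Gradient of f: grad f(x) = Q x + c = (0, 0)
Constraint values g_i(x) = a_i^T x - b_i:
  g_1((1, -1)) = -3
  g_2((1, -1)) = 0
Stationarity residual: grad f(x) + sum_i lambda_i a_i = (0, 0)
  -> stationarity OK
Primal feasibility (all g_i <= 0): OK
Dual feasibility (all lambda_i >= 0): OK
Complementary slackness (lambda_i * g_i(x) = 0 for all i): OK

Verdict: yes, KKT holds.

yes


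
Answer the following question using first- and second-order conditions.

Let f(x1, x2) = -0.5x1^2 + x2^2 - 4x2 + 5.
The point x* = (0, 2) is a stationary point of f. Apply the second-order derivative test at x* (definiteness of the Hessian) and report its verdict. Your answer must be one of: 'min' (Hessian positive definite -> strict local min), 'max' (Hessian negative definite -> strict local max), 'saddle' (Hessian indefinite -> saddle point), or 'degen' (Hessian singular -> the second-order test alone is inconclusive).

Compute the Hessian H = grad^2 f:
  H = [[-1, 0], [0, 2]]
Verify stationarity: grad f(x*) = H x* + g = (0, 0).
Eigenvalues of H: -1, 2.
Eigenvalues have mixed signs, so H is indefinite -> x* is a saddle point.

saddle


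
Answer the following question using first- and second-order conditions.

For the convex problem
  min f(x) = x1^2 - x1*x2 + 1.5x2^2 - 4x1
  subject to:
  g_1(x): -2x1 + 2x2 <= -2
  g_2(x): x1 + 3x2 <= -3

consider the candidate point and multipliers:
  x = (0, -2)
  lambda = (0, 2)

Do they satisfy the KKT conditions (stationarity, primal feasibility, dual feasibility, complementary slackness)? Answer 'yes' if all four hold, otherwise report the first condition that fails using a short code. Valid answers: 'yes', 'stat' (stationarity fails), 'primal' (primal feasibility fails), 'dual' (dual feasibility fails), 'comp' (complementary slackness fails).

Gradient of f: grad f(x) = Q x + c = (-2, -6)
Constraint values g_i(x) = a_i^T x - b_i:
  g_1((0, -2)) = -2
  g_2((0, -2)) = -3
Stationarity residual: grad f(x) + sum_i lambda_i a_i = (0, 0)
  -> stationarity OK
Primal feasibility (all g_i <= 0): OK
Dual feasibility (all lambda_i >= 0): OK
Complementary slackness (lambda_i * g_i(x) = 0 for all i): FAILS

Verdict: the first failing condition is complementary_slackness -> comp.

comp


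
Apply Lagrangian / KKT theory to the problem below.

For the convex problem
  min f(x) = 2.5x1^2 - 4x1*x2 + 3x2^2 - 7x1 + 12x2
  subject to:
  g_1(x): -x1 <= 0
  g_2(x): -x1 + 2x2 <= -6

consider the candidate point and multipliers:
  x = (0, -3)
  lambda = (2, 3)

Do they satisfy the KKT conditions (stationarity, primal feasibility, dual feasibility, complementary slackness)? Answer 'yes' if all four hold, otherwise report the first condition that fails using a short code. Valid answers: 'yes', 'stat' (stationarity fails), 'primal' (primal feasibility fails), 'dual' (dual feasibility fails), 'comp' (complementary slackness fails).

Gradient of f: grad f(x) = Q x + c = (5, -6)
Constraint values g_i(x) = a_i^T x - b_i:
  g_1((0, -3)) = 0
  g_2((0, -3)) = 0
Stationarity residual: grad f(x) + sum_i lambda_i a_i = (0, 0)
  -> stationarity OK
Primal feasibility (all g_i <= 0): OK
Dual feasibility (all lambda_i >= 0): OK
Complementary slackness (lambda_i * g_i(x) = 0 for all i): OK

Verdict: yes, KKT holds.

yes


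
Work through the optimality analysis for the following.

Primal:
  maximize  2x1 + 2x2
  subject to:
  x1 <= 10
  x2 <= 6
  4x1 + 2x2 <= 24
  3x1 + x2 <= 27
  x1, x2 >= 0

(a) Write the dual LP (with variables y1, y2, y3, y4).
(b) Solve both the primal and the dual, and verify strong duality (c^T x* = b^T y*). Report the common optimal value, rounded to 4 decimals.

The standard primal-dual pair for 'max c^T x s.t. A x <= b, x >= 0' is:
  Dual:  min b^T y  s.t.  A^T y >= c,  y >= 0.

So the dual LP is:
  minimize  10y1 + 6y2 + 24y3 + 27y4
  subject to:
    y1 + 4y3 + 3y4 >= 2
    y2 + 2y3 + y4 >= 2
    y1, y2, y3, y4 >= 0

Solving the primal: x* = (3, 6).
  primal value c^T x* = 18.
Solving the dual: y* = (0, 1, 0.5, 0).
  dual value b^T y* = 18.
Strong duality: c^T x* = b^T y*. Confirmed.

18


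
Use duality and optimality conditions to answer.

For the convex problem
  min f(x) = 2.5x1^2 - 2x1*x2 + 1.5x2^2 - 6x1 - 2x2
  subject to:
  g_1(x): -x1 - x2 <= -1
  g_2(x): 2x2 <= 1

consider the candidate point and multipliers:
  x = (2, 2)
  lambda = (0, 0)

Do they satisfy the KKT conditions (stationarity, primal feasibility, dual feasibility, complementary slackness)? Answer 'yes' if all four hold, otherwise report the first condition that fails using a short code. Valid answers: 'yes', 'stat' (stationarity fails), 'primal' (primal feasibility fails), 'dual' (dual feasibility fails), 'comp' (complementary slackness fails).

Gradient of f: grad f(x) = Q x + c = (0, 0)
Constraint values g_i(x) = a_i^T x - b_i:
  g_1((2, 2)) = -3
  g_2((2, 2)) = 3
Stationarity residual: grad f(x) + sum_i lambda_i a_i = (0, 0)
  -> stationarity OK
Primal feasibility (all g_i <= 0): FAILS
Dual feasibility (all lambda_i >= 0): OK
Complementary slackness (lambda_i * g_i(x) = 0 for all i): OK

Verdict: the first failing condition is primal_feasibility -> primal.

primal


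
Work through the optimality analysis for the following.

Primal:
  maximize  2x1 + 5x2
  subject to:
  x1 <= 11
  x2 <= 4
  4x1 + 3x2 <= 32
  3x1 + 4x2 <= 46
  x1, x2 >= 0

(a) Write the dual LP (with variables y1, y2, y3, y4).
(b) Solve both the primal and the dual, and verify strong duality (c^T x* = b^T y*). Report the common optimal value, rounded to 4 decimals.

The standard primal-dual pair for 'max c^T x s.t. A x <= b, x >= 0' is:
  Dual:  min b^T y  s.t.  A^T y >= c,  y >= 0.

So the dual LP is:
  minimize  11y1 + 4y2 + 32y3 + 46y4
  subject to:
    y1 + 4y3 + 3y4 >= 2
    y2 + 3y3 + 4y4 >= 5
    y1, y2, y3, y4 >= 0

Solving the primal: x* = (5, 4).
  primal value c^T x* = 30.
Solving the dual: y* = (0, 3.5, 0.5, 0).
  dual value b^T y* = 30.
Strong duality: c^T x* = b^T y*. Confirmed.

30
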